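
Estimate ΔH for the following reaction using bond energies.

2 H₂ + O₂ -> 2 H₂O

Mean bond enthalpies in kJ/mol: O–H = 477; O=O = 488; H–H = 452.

ΔH ≈ −516 kJ

Bonds broken (reactants):
  H–H: 2 × 452 = 904
  O=O: 1 × 488 = 488
  Σ(broken) = 1392 kJ
Bonds formed (products):
  O–H: 4 × 477 = 1908
  Σ(formed) = 1908 kJ
ΔH = Σ(broken) − Σ(formed) = 1392 − 1908 = −516 kJ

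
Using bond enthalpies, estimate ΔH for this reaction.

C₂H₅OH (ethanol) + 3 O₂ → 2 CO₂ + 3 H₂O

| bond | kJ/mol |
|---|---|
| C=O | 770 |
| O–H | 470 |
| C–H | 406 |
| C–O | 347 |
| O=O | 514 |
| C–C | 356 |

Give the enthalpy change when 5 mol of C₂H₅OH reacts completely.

ΔH = −5775 kJ

Bonds broken (reactants):
  C–C: 1 × 356 = 356
  C–H: 5 × 406 = 2030
  C–O: 1 × 347 = 347
  O–H: 1 × 470 = 470
  O=O: 3 × 514 = 1542
  Σ(broken) = 4745 kJ
Bonds formed (products):
  C=O: 4 × 770 = 3080
  O–H: 6 × 470 = 2820
  Σ(formed) = 5900 kJ
ΔH = Σ(broken) − Σ(formed) = 4745 − 5900 = −1155 kJ
For 5× the reaction as written: 5 × (−1155) = −5775 kJ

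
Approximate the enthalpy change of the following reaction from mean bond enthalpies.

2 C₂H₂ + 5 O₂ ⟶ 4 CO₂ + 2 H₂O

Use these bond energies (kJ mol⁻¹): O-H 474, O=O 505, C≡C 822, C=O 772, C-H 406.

ΔH ≈ −2279 kJ

Bonds broken (reactants):
  C≡C: 2 × 822 = 1644
  C-H: 4 × 406 = 1624
  O=O: 5 × 505 = 2525
  Σ(broken) = 5793 kJ
Bonds formed (products):
  C=O: 8 × 772 = 6176
  O-H: 4 × 474 = 1896
  Σ(formed) = 8072 kJ
ΔH = Σ(broken) − Σ(formed) = 5793 − 8072 = −2279 kJ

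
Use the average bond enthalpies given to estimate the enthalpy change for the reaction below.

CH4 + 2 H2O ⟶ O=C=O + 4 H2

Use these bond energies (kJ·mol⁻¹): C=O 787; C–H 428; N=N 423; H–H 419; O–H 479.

ΔH ≈ +378 kJ

Bonds broken (reactants):
  C–H: 4 × 428 = 1712
  O–H: 4 × 479 = 1916
  Σ(broken) = 3628 kJ
Bonds formed (products):
  C=O: 2 × 787 = 1574
  H–H: 4 × 419 = 1676
  Σ(formed) = 3250 kJ
ΔH = Σ(broken) − Σ(formed) = 3628 − 3250 = +378 kJ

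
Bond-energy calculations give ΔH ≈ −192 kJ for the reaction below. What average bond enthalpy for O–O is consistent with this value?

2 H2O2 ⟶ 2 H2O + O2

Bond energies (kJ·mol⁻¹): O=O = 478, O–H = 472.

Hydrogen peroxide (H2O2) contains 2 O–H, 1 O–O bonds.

Let D be the O–O bond energy.
Σ(broken) = 4×472 + 2×D = 1888 + 2D
Σ(formed) = 4×472 + 1×478 = 2366
ΔH = Σ(broken) − Σ(formed) = (1888 + 2D) − (2366) = −478 + 2D
Setting this equal to −192 kJ gives 2D = 286, so D = 143 kJ/mol.

D(O–O) ≈ 143 kJ/mol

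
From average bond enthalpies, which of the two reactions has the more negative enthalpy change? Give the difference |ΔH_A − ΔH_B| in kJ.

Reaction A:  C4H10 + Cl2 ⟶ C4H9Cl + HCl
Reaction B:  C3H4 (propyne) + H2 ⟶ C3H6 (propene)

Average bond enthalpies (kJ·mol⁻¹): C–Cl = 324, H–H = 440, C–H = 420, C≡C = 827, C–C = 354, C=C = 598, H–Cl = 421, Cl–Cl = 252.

Reaction B, by 98 kJ

Reaction A:
  Bonds broken (reactants):
    C–C: 3 × 354 = 1062
    C–H: 10 × 420 = 4200
    Cl–Cl: 1 × 252 = 252
    Σ(broken) = 5514 kJ
  Bonds formed (products):
    C–C: 3 × 354 = 1062
    C–Cl: 1 × 324 = 324
    C–H: 9 × 420 = 3780
    H–Cl: 1 × 421 = 421
    Σ(formed) = 5587 kJ
  ΔH_A = 5514 − 5587 = −73 kJ
Reaction B:
  Bonds broken (reactants):
    C≡C: 1 × 827 = 827
    C–C: 1 × 354 = 354
    C–H: 4 × 420 = 1680
    H–H: 1 × 440 = 440
    Σ(broken) = 3301 kJ
  Bonds formed (products):
    C–C: 1 × 354 = 354
    C–H: 6 × 420 = 2520
    C=C: 1 × 598 = 598
    Σ(formed) = 3472 kJ
  ΔH_B = 3301 − 3472 = −171 kJ
ΔH_A − ΔH_B = +98 kJ, so reaction B has the more negative ΔH; |ΔH_A − ΔH_B| = 98 kJ.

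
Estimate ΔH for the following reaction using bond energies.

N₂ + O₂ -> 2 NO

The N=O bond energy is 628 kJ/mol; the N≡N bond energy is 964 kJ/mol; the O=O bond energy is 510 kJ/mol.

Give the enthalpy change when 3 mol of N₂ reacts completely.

Bonds broken (reactants):
  N≡N: 1 × 964 = 964
  O=O: 1 × 510 = 510
  Σ(broken) = 1474 kJ
Bonds formed (products):
  N=O: 2 × 628 = 1256
  Σ(formed) = 1256 kJ
ΔH = Σ(broken) − Σ(formed) = 1474 − 1256 = +218 kJ
For 3× the reaction as written: 3 × (+218) = +654 kJ

ΔH = +654 kJ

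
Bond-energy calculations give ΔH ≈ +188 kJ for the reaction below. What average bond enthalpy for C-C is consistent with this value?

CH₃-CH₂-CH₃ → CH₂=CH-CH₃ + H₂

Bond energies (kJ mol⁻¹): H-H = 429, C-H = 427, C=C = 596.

D(C-C) ≈ 359 kJ/mol

Let D be the C-C bond energy.
Σ(broken) = 2×D + 8×427 = 3416 + 2D
Σ(formed) = 1×D + 6×427 + 1×596 + 1×429 = 3587 + D
ΔH = Σ(broken) − Σ(formed) = (3416 + 2D) − (3587 + D) = −171 + D
Setting this equal to +188 kJ gives D = 359 kJ/mol.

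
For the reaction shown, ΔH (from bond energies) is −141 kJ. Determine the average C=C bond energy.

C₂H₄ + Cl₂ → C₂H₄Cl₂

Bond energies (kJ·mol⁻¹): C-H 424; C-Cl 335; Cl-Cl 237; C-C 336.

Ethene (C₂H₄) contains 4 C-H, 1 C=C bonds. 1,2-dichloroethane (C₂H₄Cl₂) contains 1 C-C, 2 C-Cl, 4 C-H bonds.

Let D be the C=C bond energy.
Σ(broken) = 4×424 + 1×D + 1×237 = 1933 + D
Σ(formed) = 1×336 + 2×335 + 4×424 = 2702
ΔH = Σ(broken) − Σ(formed) = (1933 + D) − (2702) = −769 + D
Setting this equal to −141 kJ gives D = 628 kJ/mol.

D(C=C) ≈ 628 kJ/mol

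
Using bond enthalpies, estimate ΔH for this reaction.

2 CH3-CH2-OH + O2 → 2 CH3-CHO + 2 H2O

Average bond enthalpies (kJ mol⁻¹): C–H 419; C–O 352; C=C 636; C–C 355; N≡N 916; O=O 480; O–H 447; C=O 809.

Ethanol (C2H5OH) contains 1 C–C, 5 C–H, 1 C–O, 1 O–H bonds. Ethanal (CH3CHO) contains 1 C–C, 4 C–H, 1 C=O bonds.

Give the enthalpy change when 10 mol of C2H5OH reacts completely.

Bonds broken (reactants):
  C–C: 2 × 355 = 710
  C–H: 10 × 419 = 4190
  C–O: 2 × 352 = 704
  O–H: 2 × 447 = 894
  O=O: 1 × 480 = 480
  Σ(broken) = 6978 kJ
Bonds formed (products):
  C–C: 2 × 355 = 710
  C–H: 8 × 419 = 3352
  C=O: 2 × 809 = 1618
  O–H: 4 × 447 = 1788
  Σ(formed) = 7468 kJ
ΔH = Σ(broken) − Σ(formed) = 6978 − 7468 = −490 kJ
For 5× the reaction as written: 5 × (−490) = −2450 kJ

ΔH = −2450 kJ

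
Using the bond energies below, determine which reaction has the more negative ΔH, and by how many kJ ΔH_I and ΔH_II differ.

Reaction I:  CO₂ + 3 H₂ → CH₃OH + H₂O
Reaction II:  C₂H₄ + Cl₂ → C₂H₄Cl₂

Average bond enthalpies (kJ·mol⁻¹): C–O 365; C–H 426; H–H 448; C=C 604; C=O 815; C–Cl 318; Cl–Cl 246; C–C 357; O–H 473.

Reaction II, by 55 kJ

Reaction I:
  Bonds broken (reactants):
    C=O: 2 × 815 = 1630
    H–H: 3 × 448 = 1344
    Σ(broken) = 2974 kJ
  Bonds formed (products):
    C–H: 3 × 426 = 1278
    C–O: 1 × 365 = 365
    O–H: 3 × 473 = 1419
    Σ(formed) = 3062 kJ
  ΔH_I = 2974 − 3062 = −88 kJ
Reaction II:
  Bonds broken (reactants):
    C–H: 4 × 426 = 1704
    C=C: 1 × 604 = 604
    Cl–Cl: 1 × 246 = 246
    Σ(broken) = 2554 kJ
  Bonds formed (products):
    C–C: 1 × 357 = 357
    C–Cl: 2 × 318 = 636
    C–H: 4 × 426 = 1704
    Σ(formed) = 2697 kJ
  ΔH_II = 2554 − 2697 = −143 kJ
ΔH_I − ΔH_II = +55 kJ, so reaction II has the more negative ΔH; |ΔH_I − ΔH_II| = 55 kJ.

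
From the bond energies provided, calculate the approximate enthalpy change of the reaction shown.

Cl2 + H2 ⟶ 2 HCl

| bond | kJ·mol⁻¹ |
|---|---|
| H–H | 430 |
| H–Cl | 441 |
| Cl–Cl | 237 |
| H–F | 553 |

Bonds broken (reactants):
  Cl–Cl: 1 × 237 = 237
  H–H: 1 × 430 = 430
  Σ(broken) = 667 kJ
Bonds formed (products):
  H–Cl: 2 × 441 = 882
  Σ(formed) = 882 kJ
ΔH = Σ(broken) − Σ(formed) = 667 − 882 = −215 kJ

ΔH ≈ −215 kJ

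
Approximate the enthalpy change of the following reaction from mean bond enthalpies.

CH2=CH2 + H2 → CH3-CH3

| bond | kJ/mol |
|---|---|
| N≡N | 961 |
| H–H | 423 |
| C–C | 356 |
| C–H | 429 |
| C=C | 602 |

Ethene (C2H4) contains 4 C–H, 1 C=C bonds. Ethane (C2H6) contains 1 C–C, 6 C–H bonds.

ΔH ≈ −189 kJ

Bonds broken (reactants):
  C–H: 4 × 429 = 1716
  C=C: 1 × 602 = 602
  H–H: 1 × 423 = 423
  Σ(broken) = 2741 kJ
Bonds formed (products):
  C–C: 1 × 356 = 356
  C–H: 6 × 429 = 2574
  Σ(formed) = 2930 kJ
ΔH = Σ(broken) − Σ(formed) = 2741 − 2930 = −189 kJ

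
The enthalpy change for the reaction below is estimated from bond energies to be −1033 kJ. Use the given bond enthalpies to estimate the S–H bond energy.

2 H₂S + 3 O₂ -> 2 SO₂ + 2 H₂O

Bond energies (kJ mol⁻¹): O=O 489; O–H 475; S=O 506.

D(S–H) ≈ 356 kJ/mol

Let D be the S–H bond energy.
Σ(broken) = 3×489 + 4×D = 1467 + 4D
Σ(formed) = 4×475 + 4×506 = 3924
ΔH = Σ(broken) − Σ(formed) = (1467 + 4D) − (3924) = −2457 + 4D
Setting this equal to −1033 kJ gives 4D = 1424, so D = 356 kJ/mol.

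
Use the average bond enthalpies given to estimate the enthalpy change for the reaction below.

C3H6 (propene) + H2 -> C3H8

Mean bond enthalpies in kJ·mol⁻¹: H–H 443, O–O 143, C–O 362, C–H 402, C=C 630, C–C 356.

ΔH ≈ −87 kJ

Bonds broken (reactants):
  C–C: 1 × 356 = 356
  C–H: 6 × 402 = 2412
  C=C: 1 × 630 = 630
  H–H: 1 × 443 = 443
  Σ(broken) = 3841 kJ
Bonds formed (products):
  C–C: 2 × 356 = 712
  C–H: 8 × 402 = 3216
  Σ(formed) = 3928 kJ
ΔH = Σ(broken) − Σ(formed) = 3841 − 3928 = −87 kJ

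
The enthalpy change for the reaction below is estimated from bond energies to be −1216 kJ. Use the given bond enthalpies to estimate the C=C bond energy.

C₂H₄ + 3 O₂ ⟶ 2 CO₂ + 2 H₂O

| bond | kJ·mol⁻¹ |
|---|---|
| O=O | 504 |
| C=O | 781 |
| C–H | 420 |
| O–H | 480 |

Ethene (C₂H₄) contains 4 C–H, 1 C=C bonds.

D(C=C) ≈ 636 kJ/mol

Let D be the C=C bond energy.
Σ(broken) = 4×420 + 1×D + 3×504 = 3192 + D
Σ(formed) = 4×781 + 4×480 = 5044
ΔH = Σ(broken) − Σ(formed) = (3192 + D) − (5044) = −1852 + D
Setting this equal to −1216 kJ gives D = 636 kJ/mol.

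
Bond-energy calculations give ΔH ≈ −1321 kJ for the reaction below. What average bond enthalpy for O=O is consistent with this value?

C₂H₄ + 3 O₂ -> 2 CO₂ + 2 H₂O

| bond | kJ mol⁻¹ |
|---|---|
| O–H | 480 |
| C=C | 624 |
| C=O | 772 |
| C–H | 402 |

Let D be the O=O bond energy.
Σ(broken) = 4×402 + 1×624 + 3×D = 2232 + 3D
Σ(formed) = 4×772 + 4×480 = 5008
ΔH = Σ(broken) − Σ(formed) = (2232 + 3D) − (5008) = −2776 + 3D
Setting this equal to −1321 kJ gives 3D = 1455, so D = 485 kJ/mol.

D(O=O) ≈ 485 kJ/mol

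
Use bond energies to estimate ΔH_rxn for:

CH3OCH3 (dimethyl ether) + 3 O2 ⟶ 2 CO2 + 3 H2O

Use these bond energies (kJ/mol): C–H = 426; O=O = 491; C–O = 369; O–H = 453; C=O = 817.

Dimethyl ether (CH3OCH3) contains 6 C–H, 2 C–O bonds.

ΔH ≈ −1219 kJ

Bonds broken (reactants):
  C–H: 6 × 426 = 2556
  C–O: 2 × 369 = 738
  O=O: 3 × 491 = 1473
  Σ(broken) = 4767 kJ
Bonds formed (products):
  C=O: 4 × 817 = 3268
  O–H: 6 × 453 = 2718
  Σ(formed) = 5986 kJ
ΔH = Σ(broken) − Σ(formed) = 4767 − 5986 = −1219 kJ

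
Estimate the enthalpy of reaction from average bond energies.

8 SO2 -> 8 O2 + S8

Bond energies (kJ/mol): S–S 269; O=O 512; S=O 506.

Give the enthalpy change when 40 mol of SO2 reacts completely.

ΔH = +9240 kJ

Bonds broken (reactants):
  S=O: 16 × 506 = 8096
  Σ(broken) = 8096 kJ
Bonds formed (products):
  O=O: 8 × 512 = 4096
  S–S: 8 × 269 = 2152
  Σ(formed) = 6248 kJ
ΔH = Σ(broken) − Σ(formed) = 8096 − 6248 = +1848 kJ
For 5× the reaction as written: 5 × (+1848) = +9240 kJ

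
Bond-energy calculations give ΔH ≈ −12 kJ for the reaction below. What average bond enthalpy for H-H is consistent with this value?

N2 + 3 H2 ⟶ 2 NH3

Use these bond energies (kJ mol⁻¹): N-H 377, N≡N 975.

D(H-H) ≈ 425 kJ/mol

Let D be the H-H bond energy.
Σ(broken) = 3×D + 1×975 = 975 + 3D
Σ(formed) = 6×377 = 2262
ΔH = Σ(broken) − Σ(formed) = (975 + 3D) − (2262) = −1287 + 3D
Setting this equal to −12 kJ gives 3D = 1275, so D = 425 kJ/mol.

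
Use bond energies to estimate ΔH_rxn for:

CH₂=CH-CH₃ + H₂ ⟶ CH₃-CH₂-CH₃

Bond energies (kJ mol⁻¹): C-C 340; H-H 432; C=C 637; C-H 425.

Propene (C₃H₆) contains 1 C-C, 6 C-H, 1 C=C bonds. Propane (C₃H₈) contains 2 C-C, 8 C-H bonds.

ΔH ≈ −121 kJ

Bonds broken (reactants):
  C-C: 1 × 340 = 340
  C-H: 6 × 425 = 2550
  C=C: 1 × 637 = 637
  H-H: 1 × 432 = 432
  Σ(broken) = 3959 kJ
Bonds formed (products):
  C-C: 2 × 340 = 680
  C-H: 8 × 425 = 3400
  Σ(formed) = 4080 kJ
ΔH = Σ(broken) − Σ(formed) = 3959 − 4080 = −121 kJ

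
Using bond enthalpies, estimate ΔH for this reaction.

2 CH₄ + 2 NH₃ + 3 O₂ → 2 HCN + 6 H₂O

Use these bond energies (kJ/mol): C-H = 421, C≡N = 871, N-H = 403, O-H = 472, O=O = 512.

ΔH ≈ −926 kJ

Bonds broken (reactants):
  C-H: 8 × 421 = 3368
  N-H: 6 × 403 = 2418
  O=O: 3 × 512 = 1536
  Σ(broken) = 7322 kJ
Bonds formed (products):
  C≡N: 2 × 871 = 1742
  C-H: 2 × 421 = 842
  O-H: 12 × 472 = 5664
  Σ(formed) = 8248 kJ
ΔH = Σ(broken) − Σ(formed) = 7322 − 8248 = −926 kJ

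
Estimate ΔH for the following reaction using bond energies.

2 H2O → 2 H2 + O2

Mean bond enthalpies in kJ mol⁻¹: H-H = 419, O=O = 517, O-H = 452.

ΔH ≈ +453 kJ

Bonds broken (reactants):
  O-H: 4 × 452 = 1808
  Σ(broken) = 1808 kJ
Bonds formed (products):
  H-H: 2 × 419 = 838
  O=O: 1 × 517 = 517
  Σ(formed) = 1355 kJ
ΔH = Σ(broken) − Σ(formed) = 1808 − 1355 = +453 kJ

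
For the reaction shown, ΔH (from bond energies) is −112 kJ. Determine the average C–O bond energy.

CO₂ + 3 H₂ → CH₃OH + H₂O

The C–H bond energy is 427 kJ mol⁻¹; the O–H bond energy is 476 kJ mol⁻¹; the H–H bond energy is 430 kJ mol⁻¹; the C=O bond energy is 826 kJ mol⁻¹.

Let D be the C–O bond energy.
Σ(broken) = 2×826 + 3×430 = 2942
Σ(formed) = 3×427 + 1×D + 3×476 = 2709 + D
ΔH = Σ(broken) − Σ(formed) = (2942) − (2709 + D) = +233 − D
Setting this equal to −112 kJ gives D = 345 kJ/mol.

D(C–O) ≈ 345 kJ/mol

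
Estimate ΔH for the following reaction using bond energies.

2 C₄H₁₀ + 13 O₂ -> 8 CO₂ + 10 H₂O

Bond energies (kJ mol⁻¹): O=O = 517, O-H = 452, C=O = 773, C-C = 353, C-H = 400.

ΔH ≈ −4569 kJ

Bonds broken (reactants):
  C-C: 6 × 353 = 2118
  C-H: 20 × 400 = 8000
  O=O: 13 × 517 = 6721
  Σ(broken) = 16839 kJ
Bonds formed (products):
  C=O: 16 × 773 = 12368
  O-H: 20 × 452 = 9040
  Σ(formed) = 21408 kJ
ΔH = Σ(broken) − Σ(formed) = 16839 − 21408 = −4569 kJ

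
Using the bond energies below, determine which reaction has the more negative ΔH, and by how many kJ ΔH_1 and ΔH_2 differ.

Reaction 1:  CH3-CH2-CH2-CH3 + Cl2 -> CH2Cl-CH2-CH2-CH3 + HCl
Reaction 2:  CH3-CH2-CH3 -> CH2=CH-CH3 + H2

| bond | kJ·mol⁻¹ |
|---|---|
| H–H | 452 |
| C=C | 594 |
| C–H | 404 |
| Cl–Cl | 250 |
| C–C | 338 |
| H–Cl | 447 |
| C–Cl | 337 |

Reaction 1, by 230 kJ

Reaction 1:
  Bonds broken (reactants):
    C–C: 3 × 338 = 1014
    C–H: 10 × 404 = 4040
    Cl–Cl: 1 × 250 = 250
    Σ(broken) = 5304 kJ
  Bonds formed (products):
    C–C: 3 × 338 = 1014
    C–Cl: 1 × 337 = 337
    C–H: 9 × 404 = 3636
    H–Cl: 1 × 447 = 447
    Σ(formed) = 5434 kJ
  ΔH_1 = 5304 − 5434 = −130 kJ
Reaction 2:
  Bonds broken (reactants):
    C–C: 2 × 338 = 676
    C–H: 8 × 404 = 3232
    Σ(broken) = 3908 kJ
  Bonds formed (products):
    C–C: 1 × 338 = 338
    C–H: 6 × 404 = 2424
    C=C: 1 × 594 = 594
    H–H: 1 × 452 = 452
    Σ(formed) = 3808 kJ
  ΔH_2 = 3908 − 3808 = +100 kJ
ΔH_1 − ΔH_2 = −230 kJ, so reaction 1 has the more negative ΔH; |ΔH_1 − ΔH_2| = 230 kJ.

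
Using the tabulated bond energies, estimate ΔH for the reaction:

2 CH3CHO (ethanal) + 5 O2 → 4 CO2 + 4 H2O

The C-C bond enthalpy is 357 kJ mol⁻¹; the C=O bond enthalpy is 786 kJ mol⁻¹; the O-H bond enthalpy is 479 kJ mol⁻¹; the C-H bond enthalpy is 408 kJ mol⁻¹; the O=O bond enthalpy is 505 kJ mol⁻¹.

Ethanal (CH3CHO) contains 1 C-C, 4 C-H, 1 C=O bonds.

ΔH ≈ −2045 kJ

Bonds broken (reactants):
  C-C: 2 × 357 = 714
  C-H: 8 × 408 = 3264
  C=O: 2 × 786 = 1572
  O=O: 5 × 505 = 2525
  Σ(broken) = 8075 kJ
Bonds formed (products):
  C=O: 8 × 786 = 6288
  O-H: 8 × 479 = 3832
  Σ(formed) = 10120 kJ
ΔH = Σ(broken) − Σ(formed) = 8075 − 10120 = −2045 kJ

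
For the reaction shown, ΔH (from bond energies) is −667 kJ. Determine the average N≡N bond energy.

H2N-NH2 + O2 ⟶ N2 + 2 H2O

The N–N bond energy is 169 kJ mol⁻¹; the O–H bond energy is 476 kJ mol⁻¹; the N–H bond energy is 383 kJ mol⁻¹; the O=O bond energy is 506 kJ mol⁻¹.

Let D be the N≡N bond energy.
Σ(broken) = 4×383 + 1×169 + 1×506 = 2207
Σ(formed) = 1×D + 4×476 = 1904 + D
ΔH = Σ(broken) − Σ(formed) = (2207) − (1904 + D) = +303 − D
Setting this equal to −667 kJ gives D = 970 kJ/mol.

D(N≡N) ≈ 970 kJ/mol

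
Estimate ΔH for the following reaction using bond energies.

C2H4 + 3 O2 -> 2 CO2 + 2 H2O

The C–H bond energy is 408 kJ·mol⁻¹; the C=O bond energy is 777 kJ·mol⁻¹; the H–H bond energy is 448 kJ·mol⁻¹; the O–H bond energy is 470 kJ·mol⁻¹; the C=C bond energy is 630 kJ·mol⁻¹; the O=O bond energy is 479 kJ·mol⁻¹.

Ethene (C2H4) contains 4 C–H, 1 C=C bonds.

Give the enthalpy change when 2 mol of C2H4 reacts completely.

ΔH = −2578 kJ

Bonds broken (reactants):
  C–H: 4 × 408 = 1632
  C=C: 1 × 630 = 630
  O=O: 3 × 479 = 1437
  Σ(broken) = 3699 kJ
Bonds formed (products):
  C=O: 4 × 777 = 3108
  O–H: 4 × 470 = 1880
  Σ(formed) = 4988 kJ
ΔH = Σ(broken) − Σ(formed) = 3699 − 4988 = −1289 kJ
For 2× the reaction as written: 2 × (−1289) = −2578 kJ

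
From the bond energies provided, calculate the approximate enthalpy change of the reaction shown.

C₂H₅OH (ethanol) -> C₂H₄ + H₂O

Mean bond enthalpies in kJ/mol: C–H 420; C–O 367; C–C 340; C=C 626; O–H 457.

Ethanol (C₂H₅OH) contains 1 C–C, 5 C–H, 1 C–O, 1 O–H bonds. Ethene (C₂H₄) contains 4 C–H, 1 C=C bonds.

ΔH ≈ +44 kJ

Bonds broken (reactants):
  C–C: 1 × 340 = 340
  C–H: 5 × 420 = 2100
  C–O: 1 × 367 = 367
  O–H: 1 × 457 = 457
  Σ(broken) = 3264 kJ
Bonds formed (products):
  C–H: 4 × 420 = 1680
  C=C: 1 × 626 = 626
  O–H: 2 × 457 = 914
  Σ(formed) = 3220 kJ
ΔH = Σ(broken) − Σ(formed) = 3264 − 3220 = +44 kJ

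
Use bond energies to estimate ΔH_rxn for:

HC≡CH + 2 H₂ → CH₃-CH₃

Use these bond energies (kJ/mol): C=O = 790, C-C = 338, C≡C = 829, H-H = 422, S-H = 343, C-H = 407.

ΔH ≈ −293 kJ

Bonds broken (reactants):
  C≡C: 1 × 829 = 829
  C-H: 2 × 407 = 814
  H-H: 2 × 422 = 844
  Σ(broken) = 2487 kJ
Bonds formed (products):
  C-C: 1 × 338 = 338
  C-H: 6 × 407 = 2442
  Σ(formed) = 2780 kJ
ΔH = Σ(broken) − Σ(formed) = 2487 − 2780 = −293 kJ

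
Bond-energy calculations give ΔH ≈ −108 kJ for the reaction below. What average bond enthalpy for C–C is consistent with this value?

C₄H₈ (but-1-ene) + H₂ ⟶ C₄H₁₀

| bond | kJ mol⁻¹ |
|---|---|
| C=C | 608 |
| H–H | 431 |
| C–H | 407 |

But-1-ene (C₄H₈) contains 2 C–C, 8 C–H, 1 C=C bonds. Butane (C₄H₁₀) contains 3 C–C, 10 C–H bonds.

Let D be the C–C bond energy.
Σ(broken) = 2×D + 8×407 + 1×608 + 1×431 = 4295 + 2D
Σ(formed) = 3×D + 10×407 = 4070 + 3D
ΔH = Σ(broken) − Σ(formed) = (4295 + 2D) − (4070 + 3D) = +225 − D
Setting this equal to −108 kJ gives D = 333 kJ/mol.

D(C–C) ≈ 333 kJ/mol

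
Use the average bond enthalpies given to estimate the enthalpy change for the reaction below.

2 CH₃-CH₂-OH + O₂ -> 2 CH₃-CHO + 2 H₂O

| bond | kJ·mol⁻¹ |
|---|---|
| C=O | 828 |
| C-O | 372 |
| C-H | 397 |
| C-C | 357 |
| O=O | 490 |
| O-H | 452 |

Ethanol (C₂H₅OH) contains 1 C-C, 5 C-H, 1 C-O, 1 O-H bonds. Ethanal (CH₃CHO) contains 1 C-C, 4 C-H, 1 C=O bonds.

ΔH ≈ −532 kJ

Bonds broken (reactants):
  C-C: 2 × 357 = 714
  C-H: 10 × 397 = 3970
  C-O: 2 × 372 = 744
  O-H: 2 × 452 = 904
  O=O: 1 × 490 = 490
  Σ(broken) = 6822 kJ
Bonds formed (products):
  C-C: 2 × 357 = 714
  C-H: 8 × 397 = 3176
  C=O: 2 × 828 = 1656
  O-H: 4 × 452 = 1808
  Σ(formed) = 7354 kJ
ΔH = Σ(broken) − Σ(formed) = 6822 − 7354 = −532 kJ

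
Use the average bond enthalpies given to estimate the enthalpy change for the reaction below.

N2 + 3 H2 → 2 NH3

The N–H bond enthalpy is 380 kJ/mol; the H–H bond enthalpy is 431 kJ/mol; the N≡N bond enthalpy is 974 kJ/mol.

ΔH ≈ −13 kJ

Bonds broken (reactants):
  H–H: 3 × 431 = 1293
  N≡N: 1 × 974 = 974
  Σ(broken) = 2267 kJ
Bonds formed (products):
  N–H: 6 × 380 = 2280
  Σ(formed) = 2280 kJ
ΔH = Σ(broken) − Σ(formed) = 2267 − 2280 = −13 kJ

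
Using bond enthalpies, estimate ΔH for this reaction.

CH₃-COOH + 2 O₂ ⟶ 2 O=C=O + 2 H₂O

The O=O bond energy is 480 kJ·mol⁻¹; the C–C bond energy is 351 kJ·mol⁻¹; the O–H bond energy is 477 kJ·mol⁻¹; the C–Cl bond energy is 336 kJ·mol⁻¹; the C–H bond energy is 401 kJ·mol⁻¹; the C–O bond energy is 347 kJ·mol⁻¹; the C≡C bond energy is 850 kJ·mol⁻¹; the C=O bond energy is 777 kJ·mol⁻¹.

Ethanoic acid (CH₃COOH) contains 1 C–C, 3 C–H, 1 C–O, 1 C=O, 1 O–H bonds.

Bonds broken (reactants):
  C–C: 1 × 351 = 351
  C–H: 3 × 401 = 1203
  C–O: 1 × 347 = 347
  C=O: 1 × 777 = 777
  O–H: 1 × 477 = 477
  O=O: 2 × 480 = 960
  Σ(broken) = 4115 kJ
Bonds formed (products):
  C=O: 4 × 777 = 3108
  O–H: 4 × 477 = 1908
  Σ(formed) = 5016 kJ
ΔH = Σ(broken) − Σ(formed) = 4115 − 5016 = −901 kJ

ΔH ≈ −901 kJ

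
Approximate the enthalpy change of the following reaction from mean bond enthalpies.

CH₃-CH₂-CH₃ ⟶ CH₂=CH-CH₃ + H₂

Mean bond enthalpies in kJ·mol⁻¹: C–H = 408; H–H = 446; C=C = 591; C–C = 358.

ΔH ≈ +137 kJ

Bonds broken (reactants):
  C–C: 2 × 358 = 716
  C–H: 8 × 408 = 3264
  Σ(broken) = 3980 kJ
Bonds formed (products):
  C–C: 1 × 358 = 358
  C–H: 6 × 408 = 2448
  C=C: 1 × 591 = 591
  H–H: 1 × 446 = 446
  Σ(formed) = 3843 kJ
ΔH = Σ(broken) − Σ(formed) = 3980 − 3843 = +137 kJ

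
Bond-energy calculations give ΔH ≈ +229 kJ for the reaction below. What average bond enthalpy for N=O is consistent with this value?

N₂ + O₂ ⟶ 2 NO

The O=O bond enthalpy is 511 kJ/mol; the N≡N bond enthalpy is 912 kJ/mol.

Let D be the N=O bond energy.
Σ(broken) = 1×912 + 1×511 = 1423
Σ(formed) = 2×D = 2D
ΔH = Σ(broken) − Σ(formed) = (1423) − (2D) = +1423 − 2D
Setting this equal to +229 kJ gives 2D = 1194, so D = 597 kJ/mol.

D(N=O) ≈ 597 kJ/mol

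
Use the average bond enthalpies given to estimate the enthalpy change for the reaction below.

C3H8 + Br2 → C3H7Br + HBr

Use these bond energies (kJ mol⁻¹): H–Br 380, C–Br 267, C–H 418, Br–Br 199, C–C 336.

Bonds broken (reactants):
  Br–Br: 1 × 199 = 199
  C–C: 2 × 336 = 672
  C–H: 8 × 418 = 3344
  Σ(broken) = 4215 kJ
Bonds formed (products):
  C–Br: 1 × 267 = 267
  C–C: 2 × 336 = 672
  C–H: 7 × 418 = 2926
  H–Br: 1 × 380 = 380
  Σ(formed) = 4245 kJ
ΔH = Σ(broken) − Σ(formed) = 4215 − 4245 = −30 kJ

ΔH ≈ −30 kJ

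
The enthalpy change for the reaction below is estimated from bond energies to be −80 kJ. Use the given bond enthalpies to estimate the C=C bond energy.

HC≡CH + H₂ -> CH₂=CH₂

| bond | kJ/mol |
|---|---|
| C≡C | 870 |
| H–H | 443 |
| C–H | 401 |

Let D be the C=C bond energy.
Σ(broken) = 1×870 + 2×401 + 1×443 = 2115
Σ(formed) = 4×401 + 1×D = 1604 + D
ΔH = Σ(broken) − Σ(formed) = (2115) − (1604 + D) = +511 − D
Setting this equal to −80 kJ gives D = 591 kJ/mol.

D(C=C) ≈ 591 kJ/mol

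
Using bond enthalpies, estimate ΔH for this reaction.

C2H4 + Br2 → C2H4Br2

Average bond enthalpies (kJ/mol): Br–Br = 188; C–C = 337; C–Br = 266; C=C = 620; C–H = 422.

ΔH ≈ −61 kJ

Bonds broken (reactants):
  Br–Br: 1 × 188 = 188
  C–H: 4 × 422 = 1688
  C=C: 1 × 620 = 620
  Σ(broken) = 2496 kJ
Bonds formed (products):
  C–Br: 2 × 266 = 532
  C–C: 1 × 337 = 337
  C–H: 4 × 422 = 1688
  Σ(formed) = 2557 kJ
ΔH = Σ(broken) − Σ(formed) = 2496 − 2557 = −61 kJ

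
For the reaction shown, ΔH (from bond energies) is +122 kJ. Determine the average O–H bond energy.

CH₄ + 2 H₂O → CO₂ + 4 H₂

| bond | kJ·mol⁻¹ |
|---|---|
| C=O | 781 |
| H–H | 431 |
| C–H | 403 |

Let D be the O–H bond energy.
Σ(broken) = 4×403 + 4×D = 1612 + 4D
Σ(formed) = 2×781 + 4×431 = 3286
ΔH = Σ(broken) − Σ(formed) = (1612 + 4D) − (3286) = −1674 + 4D
Setting this equal to +122 kJ gives 4D = 1796, so D = 449 kJ/mol.

D(O–H) ≈ 449 kJ/mol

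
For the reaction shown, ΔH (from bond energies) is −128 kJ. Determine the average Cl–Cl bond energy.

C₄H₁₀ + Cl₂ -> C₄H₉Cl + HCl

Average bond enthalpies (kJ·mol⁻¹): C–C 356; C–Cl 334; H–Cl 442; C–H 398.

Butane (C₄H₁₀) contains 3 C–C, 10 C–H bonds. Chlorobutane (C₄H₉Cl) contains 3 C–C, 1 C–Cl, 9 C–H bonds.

Let D be the Cl–Cl bond energy.
Σ(broken) = 3×356 + 10×398 + 1×D = 5048 + D
Σ(formed) = 3×356 + 1×334 + 9×398 + 1×442 = 5426
ΔH = Σ(broken) − Σ(formed) = (5048 + D) − (5426) = −378 + D
Setting this equal to −128 kJ gives D = 250 kJ/mol.

D(Cl–Cl) ≈ 250 kJ/mol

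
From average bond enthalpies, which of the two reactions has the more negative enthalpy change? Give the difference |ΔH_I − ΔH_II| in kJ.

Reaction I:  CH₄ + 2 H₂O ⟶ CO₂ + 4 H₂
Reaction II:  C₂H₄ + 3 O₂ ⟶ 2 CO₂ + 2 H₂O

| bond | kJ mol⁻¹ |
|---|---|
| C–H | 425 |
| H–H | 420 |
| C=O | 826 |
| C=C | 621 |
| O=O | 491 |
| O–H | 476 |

Reaction I:
  Bonds broken (reactants):
    C–H: 4 × 425 = 1700
    O–H: 4 × 476 = 1904
    Σ(broken) = 3604 kJ
  Bonds formed (products):
    C=O: 2 × 826 = 1652
    H–H: 4 × 420 = 1680
    Σ(formed) = 3332 kJ
  ΔH_I = 3604 − 3332 = +272 kJ
Reaction II:
  Bonds broken (reactants):
    C–H: 4 × 425 = 1700
    C=C: 1 × 621 = 621
    O=O: 3 × 491 = 1473
    Σ(broken) = 3794 kJ
  Bonds formed (products):
    C=O: 4 × 826 = 3304
    O–H: 4 × 476 = 1904
    Σ(formed) = 5208 kJ
  ΔH_II = 3794 − 5208 = −1414 kJ
ΔH_I − ΔH_II = +1686 kJ, so reaction II has the more negative ΔH; |ΔH_I − ΔH_II| = 1686 kJ.

Reaction II, by 1686 kJ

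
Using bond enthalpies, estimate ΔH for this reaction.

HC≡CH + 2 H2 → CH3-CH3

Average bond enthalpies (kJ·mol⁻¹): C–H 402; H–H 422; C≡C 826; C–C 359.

Bonds broken (reactants):
  C≡C: 1 × 826 = 826
  C–H: 2 × 402 = 804
  H–H: 2 × 422 = 844
  Σ(broken) = 2474 kJ
Bonds formed (products):
  C–C: 1 × 359 = 359
  C–H: 6 × 402 = 2412
  Σ(formed) = 2771 kJ
ΔH = Σ(broken) − Σ(formed) = 2474 − 2771 = −297 kJ

ΔH ≈ −297 kJ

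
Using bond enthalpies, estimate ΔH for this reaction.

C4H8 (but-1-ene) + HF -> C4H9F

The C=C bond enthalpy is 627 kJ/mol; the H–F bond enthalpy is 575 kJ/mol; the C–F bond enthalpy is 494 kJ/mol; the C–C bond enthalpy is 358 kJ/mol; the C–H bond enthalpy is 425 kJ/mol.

Bonds broken (reactants):
  C–C: 2 × 358 = 716
  C–H: 8 × 425 = 3400
  C=C: 1 × 627 = 627
  H–F: 1 × 575 = 575
  Σ(broken) = 5318 kJ
Bonds formed (products):
  C–C: 3 × 358 = 1074
  C–F: 1 × 494 = 494
  C–H: 9 × 425 = 3825
  Σ(formed) = 5393 kJ
ΔH = Σ(broken) − Σ(formed) = 5318 − 5393 = −75 kJ

ΔH ≈ −75 kJ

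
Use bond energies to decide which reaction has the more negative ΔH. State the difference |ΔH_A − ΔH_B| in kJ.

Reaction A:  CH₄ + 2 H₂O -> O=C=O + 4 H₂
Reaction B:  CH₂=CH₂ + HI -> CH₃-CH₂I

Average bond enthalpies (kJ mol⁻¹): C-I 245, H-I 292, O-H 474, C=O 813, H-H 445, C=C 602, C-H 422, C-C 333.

Reaction A:
  Bonds broken (reactants):
    C-H: 4 × 422 = 1688
    O-H: 4 × 474 = 1896
    Σ(broken) = 3584 kJ
  Bonds formed (products):
    C=O: 2 × 813 = 1626
    H-H: 4 × 445 = 1780
    Σ(formed) = 3406 kJ
  ΔH_A = 3584 − 3406 = +178 kJ
Reaction B:
  Bonds broken (reactants):
    C-H: 4 × 422 = 1688
    C=C: 1 × 602 = 602
    H-I: 1 × 292 = 292
    Σ(broken) = 2582 kJ
  Bonds formed (products):
    C-C: 1 × 333 = 333
    C-H: 5 × 422 = 2110
    C-I: 1 × 245 = 245
    Σ(formed) = 2688 kJ
  ΔH_B = 2582 − 2688 = −106 kJ
ΔH_A − ΔH_B = +284 kJ, so reaction B has the more negative ΔH; |ΔH_A − ΔH_B| = 284 kJ.

Reaction B, by 284 kJ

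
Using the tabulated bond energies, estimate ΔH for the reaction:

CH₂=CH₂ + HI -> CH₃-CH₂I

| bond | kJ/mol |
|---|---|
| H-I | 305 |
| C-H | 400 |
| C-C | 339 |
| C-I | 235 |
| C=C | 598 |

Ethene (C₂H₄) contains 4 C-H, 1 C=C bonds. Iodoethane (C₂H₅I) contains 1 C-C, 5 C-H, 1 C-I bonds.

Bonds broken (reactants):
  C-H: 4 × 400 = 1600
  C=C: 1 × 598 = 598
  H-I: 1 × 305 = 305
  Σ(broken) = 2503 kJ
Bonds formed (products):
  C-C: 1 × 339 = 339
  C-H: 5 × 400 = 2000
  C-I: 1 × 235 = 235
  Σ(formed) = 2574 kJ
ΔH = Σ(broken) − Σ(formed) = 2503 − 2574 = −71 kJ

ΔH ≈ −71 kJ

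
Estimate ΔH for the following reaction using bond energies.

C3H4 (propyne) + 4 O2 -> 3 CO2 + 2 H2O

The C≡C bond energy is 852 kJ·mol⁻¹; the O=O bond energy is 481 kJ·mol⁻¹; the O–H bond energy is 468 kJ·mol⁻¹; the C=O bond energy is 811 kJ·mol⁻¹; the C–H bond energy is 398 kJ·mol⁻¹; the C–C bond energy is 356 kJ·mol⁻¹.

Bonds broken (reactants):
  C≡C: 1 × 852 = 852
  C–C: 1 × 356 = 356
  C–H: 4 × 398 = 1592
  O=O: 4 × 481 = 1924
  Σ(broken) = 4724 kJ
Bonds formed (products):
  C=O: 6 × 811 = 4866
  O–H: 4 × 468 = 1872
  Σ(formed) = 6738 kJ
ΔH = Σ(broken) − Σ(formed) = 4724 − 6738 = −2014 kJ

ΔH ≈ −2014 kJ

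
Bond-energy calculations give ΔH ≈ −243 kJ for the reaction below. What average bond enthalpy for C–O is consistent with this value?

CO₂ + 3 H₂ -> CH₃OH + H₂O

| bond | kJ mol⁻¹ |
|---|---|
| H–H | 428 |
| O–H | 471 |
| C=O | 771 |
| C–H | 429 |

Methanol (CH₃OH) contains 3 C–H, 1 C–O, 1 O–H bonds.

D(C–O) ≈ 369 kJ/mol

Let D be the C–O bond energy.
Σ(broken) = 2×771 + 3×428 = 2826
Σ(formed) = 3×429 + 1×D + 3×471 = 2700 + D
ΔH = Σ(broken) − Σ(formed) = (2826) − (2700 + D) = +126 − D
Setting this equal to −243 kJ gives D = 369 kJ/mol.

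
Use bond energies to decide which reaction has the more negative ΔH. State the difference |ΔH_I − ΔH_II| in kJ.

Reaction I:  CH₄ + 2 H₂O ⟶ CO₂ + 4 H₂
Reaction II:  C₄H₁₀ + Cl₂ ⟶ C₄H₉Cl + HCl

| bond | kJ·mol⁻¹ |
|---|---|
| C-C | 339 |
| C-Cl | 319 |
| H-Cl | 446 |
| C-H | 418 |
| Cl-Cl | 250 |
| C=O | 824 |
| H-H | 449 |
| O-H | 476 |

Reaction II, by 229 kJ

Reaction I:
  Bonds broken (reactants):
    C-H: 4 × 418 = 1672
    O-H: 4 × 476 = 1904
    Σ(broken) = 3576 kJ
  Bonds formed (products):
    C=O: 2 × 824 = 1648
    H-H: 4 × 449 = 1796
    Σ(formed) = 3444 kJ
  ΔH_I = 3576 − 3444 = +132 kJ
Reaction II:
  Bonds broken (reactants):
    C-C: 3 × 339 = 1017
    C-H: 10 × 418 = 4180
    Cl-Cl: 1 × 250 = 250
    Σ(broken) = 5447 kJ
  Bonds formed (products):
    C-C: 3 × 339 = 1017
    C-Cl: 1 × 319 = 319
    C-H: 9 × 418 = 3762
    H-Cl: 1 × 446 = 446
    Σ(formed) = 5544 kJ
  ΔH_II = 5447 − 5544 = −97 kJ
ΔH_I − ΔH_II = +229 kJ, so reaction II has the more negative ΔH; |ΔH_I − ΔH_II| = 229 kJ.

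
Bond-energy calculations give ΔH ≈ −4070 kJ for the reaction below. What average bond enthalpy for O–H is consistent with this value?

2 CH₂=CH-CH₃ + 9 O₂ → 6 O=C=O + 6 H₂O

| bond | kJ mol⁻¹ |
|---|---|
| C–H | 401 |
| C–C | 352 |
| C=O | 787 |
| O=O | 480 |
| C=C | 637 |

D(O–H) ≈ 478 kJ/mol

Let D be the O–H bond energy.
Σ(broken) = 2×352 + 12×401 + 2×637 + 9×480 = 11110
Σ(formed) = 12×787 + 12×D = 9444 + 12D
ΔH = Σ(broken) − Σ(formed) = (11110) − (9444 + 12D) = +1666 − 12D
Setting this equal to −4070 kJ gives 12D = 5736, so D = 478 kJ/mol.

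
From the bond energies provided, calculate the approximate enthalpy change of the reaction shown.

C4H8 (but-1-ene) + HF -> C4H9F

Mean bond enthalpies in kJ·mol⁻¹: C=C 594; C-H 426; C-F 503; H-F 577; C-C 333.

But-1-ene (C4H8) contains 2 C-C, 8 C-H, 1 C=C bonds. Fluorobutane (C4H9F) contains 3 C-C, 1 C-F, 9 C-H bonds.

ΔH ≈ −91 kJ

Bonds broken (reactants):
  C-C: 2 × 333 = 666
  C-H: 8 × 426 = 3408
  C=C: 1 × 594 = 594
  H-F: 1 × 577 = 577
  Σ(broken) = 5245 kJ
Bonds formed (products):
  C-C: 3 × 333 = 999
  C-F: 1 × 503 = 503
  C-H: 9 × 426 = 3834
  Σ(formed) = 5336 kJ
ΔH = Σ(broken) − Σ(formed) = 5245 − 5336 = −91 kJ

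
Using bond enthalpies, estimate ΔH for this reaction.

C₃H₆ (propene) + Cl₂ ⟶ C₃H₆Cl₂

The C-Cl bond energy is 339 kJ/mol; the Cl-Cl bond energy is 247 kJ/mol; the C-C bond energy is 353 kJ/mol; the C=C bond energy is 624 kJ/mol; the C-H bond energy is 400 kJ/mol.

Bonds broken (reactants):
  C-C: 1 × 353 = 353
  C-H: 6 × 400 = 2400
  C=C: 1 × 624 = 624
  Cl-Cl: 1 × 247 = 247
  Σ(broken) = 3624 kJ
Bonds formed (products):
  C-C: 2 × 353 = 706
  C-Cl: 2 × 339 = 678
  C-H: 6 × 400 = 2400
  Σ(formed) = 3784 kJ
ΔH = Σ(broken) − Σ(formed) = 3624 − 3784 = −160 kJ

ΔH ≈ −160 kJ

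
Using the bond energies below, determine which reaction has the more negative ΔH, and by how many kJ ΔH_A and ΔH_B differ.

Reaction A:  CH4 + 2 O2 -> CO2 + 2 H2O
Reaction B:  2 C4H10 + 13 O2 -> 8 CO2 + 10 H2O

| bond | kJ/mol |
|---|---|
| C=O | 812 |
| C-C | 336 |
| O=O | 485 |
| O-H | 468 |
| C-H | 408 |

Reaction B, by 4977 kJ

Reaction A:
  Bonds broken (reactants):
    C-H: 4 × 408 = 1632
    O=O: 2 × 485 = 970
    Σ(broken) = 2602 kJ
  Bonds formed (products):
    C=O: 2 × 812 = 1624
    O-H: 4 × 468 = 1872
    Σ(formed) = 3496 kJ
  ΔH_A = 2602 − 3496 = −894 kJ
Reaction B:
  Bonds broken (reactants):
    C-C: 6 × 336 = 2016
    C-H: 20 × 408 = 8160
    O=O: 13 × 485 = 6305
    Σ(broken) = 16481 kJ
  Bonds formed (products):
    C=O: 16 × 812 = 12992
    O-H: 20 × 468 = 9360
    Σ(formed) = 22352 kJ
  ΔH_B = 16481 − 22352 = −5871 kJ
ΔH_A − ΔH_B = +4977 kJ, so reaction B has the more negative ΔH; |ΔH_A − ΔH_B| = 4977 kJ.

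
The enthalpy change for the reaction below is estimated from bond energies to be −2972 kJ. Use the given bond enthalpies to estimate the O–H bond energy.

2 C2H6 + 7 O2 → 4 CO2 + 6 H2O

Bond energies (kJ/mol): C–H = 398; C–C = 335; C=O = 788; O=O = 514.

Let D be the O–H bond energy.
Σ(broken) = 2×335 + 12×398 + 7×514 = 9044
Σ(formed) = 8×788 + 12×D = 6304 + 12D
ΔH = Σ(broken) − Σ(formed) = (9044) − (6304 + 12D) = +2740 − 12D
Setting this equal to −2972 kJ gives 12D = 5712, so D = 476 kJ/mol.

D(O–H) ≈ 476 kJ/mol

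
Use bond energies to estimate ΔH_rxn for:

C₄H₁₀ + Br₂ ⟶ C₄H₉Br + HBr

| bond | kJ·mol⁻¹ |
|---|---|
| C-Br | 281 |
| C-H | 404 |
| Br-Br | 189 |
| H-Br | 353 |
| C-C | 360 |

ΔH ≈ −41 kJ

Bonds broken (reactants):
  Br-Br: 1 × 189 = 189
  C-C: 3 × 360 = 1080
  C-H: 10 × 404 = 4040
  Σ(broken) = 5309 kJ
Bonds formed (products):
  C-Br: 1 × 281 = 281
  C-C: 3 × 360 = 1080
  C-H: 9 × 404 = 3636
  H-Br: 1 × 353 = 353
  Σ(formed) = 5350 kJ
ΔH = Σ(broken) − Σ(formed) = 5309 − 5350 = −41 kJ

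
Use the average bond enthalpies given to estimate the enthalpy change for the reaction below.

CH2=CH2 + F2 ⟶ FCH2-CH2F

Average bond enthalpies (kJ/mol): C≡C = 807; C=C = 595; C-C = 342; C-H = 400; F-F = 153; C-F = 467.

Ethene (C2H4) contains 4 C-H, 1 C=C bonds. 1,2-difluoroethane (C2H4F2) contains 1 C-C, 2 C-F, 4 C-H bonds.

Bonds broken (reactants):
  C-H: 4 × 400 = 1600
  C=C: 1 × 595 = 595
  F-F: 1 × 153 = 153
  Σ(broken) = 2348 kJ
Bonds formed (products):
  C-C: 1 × 342 = 342
  C-F: 2 × 467 = 934
  C-H: 4 × 400 = 1600
  Σ(formed) = 2876 kJ
ΔH = Σ(broken) − Σ(formed) = 2348 − 2876 = −528 kJ

ΔH ≈ −528 kJ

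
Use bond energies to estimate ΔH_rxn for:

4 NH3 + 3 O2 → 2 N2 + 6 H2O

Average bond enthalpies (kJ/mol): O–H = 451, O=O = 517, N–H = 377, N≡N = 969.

Bonds broken (reactants):
  N–H: 12 × 377 = 4524
  O=O: 3 × 517 = 1551
  Σ(broken) = 6075 kJ
Bonds formed (products):
  N≡N: 2 × 969 = 1938
  O–H: 12 × 451 = 5412
  Σ(formed) = 7350 kJ
ΔH = Σ(broken) − Σ(formed) = 6075 − 7350 = −1275 kJ

ΔH ≈ −1275 kJ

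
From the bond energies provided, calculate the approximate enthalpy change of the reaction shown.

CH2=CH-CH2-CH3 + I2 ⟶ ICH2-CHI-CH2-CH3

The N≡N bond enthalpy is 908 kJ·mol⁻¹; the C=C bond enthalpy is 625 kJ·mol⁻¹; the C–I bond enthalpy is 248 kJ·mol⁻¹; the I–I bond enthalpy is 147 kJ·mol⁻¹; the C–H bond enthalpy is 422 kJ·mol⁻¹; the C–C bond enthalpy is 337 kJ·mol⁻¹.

Bonds broken (reactants):
  C–C: 2 × 337 = 674
  C–H: 8 × 422 = 3376
  C=C: 1 × 625 = 625
  I–I: 1 × 147 = 147
  Σ(broken) = 4822 kJ
Bonds formed (products):
  C–C: 3 × 337 = 1011
  C–H: 8 × 422 = 3376
  C–I: 2 × 248 = 496
  Σ(formed) = 4883 kJ
ΔH = Σ(broken) − Σ(formed) = 4822 − 4883 = −61 kJ

ΔH ≈ −61 kJ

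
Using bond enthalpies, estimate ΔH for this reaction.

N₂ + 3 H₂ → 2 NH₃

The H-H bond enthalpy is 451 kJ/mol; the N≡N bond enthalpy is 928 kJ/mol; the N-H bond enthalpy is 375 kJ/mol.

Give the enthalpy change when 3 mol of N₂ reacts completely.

Bonds broken (reactants):
  H-H: 3 × 451 = 1353
  N≡N: 1 × 928 = 928
  Σ(broken) = 2281 kJ
Bonds formed (products):
  N-H: 6 × 375 = 2250
  Σ(formed) = 2250 kJ
ΔH = Σ(broken) − Σ(formed) = 2281 − 2250 = +31 kJ
For 3× the reaction as written: 3 × (+31) = +93 kJ

ΔH = +93 kJ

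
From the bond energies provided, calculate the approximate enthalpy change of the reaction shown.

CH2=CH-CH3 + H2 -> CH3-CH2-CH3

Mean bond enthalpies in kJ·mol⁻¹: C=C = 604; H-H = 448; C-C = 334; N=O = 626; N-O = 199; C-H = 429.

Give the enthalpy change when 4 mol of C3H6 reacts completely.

ΔH = −560 kJ

Bonds broken (reactants):
  C-C: 1 × 334 = 334
  C-H: 6 × 429 = 2574
  C=C: 1 × 604 = 604
  H-H: 1 × 448 = 448
  Σ(broken) = 3960 kJ
Bonds formed (products):
  C-C: 2 × 334 = 668
  C-H: 8 × 429 = 3432
  Σ(formed) = 4100 kJ
ΔH = Σ(broken) − Σ(formed) = 3960 − 4100 = −140 kJ
For 4× the reaction as written: 4 × (−140) = −560 kJ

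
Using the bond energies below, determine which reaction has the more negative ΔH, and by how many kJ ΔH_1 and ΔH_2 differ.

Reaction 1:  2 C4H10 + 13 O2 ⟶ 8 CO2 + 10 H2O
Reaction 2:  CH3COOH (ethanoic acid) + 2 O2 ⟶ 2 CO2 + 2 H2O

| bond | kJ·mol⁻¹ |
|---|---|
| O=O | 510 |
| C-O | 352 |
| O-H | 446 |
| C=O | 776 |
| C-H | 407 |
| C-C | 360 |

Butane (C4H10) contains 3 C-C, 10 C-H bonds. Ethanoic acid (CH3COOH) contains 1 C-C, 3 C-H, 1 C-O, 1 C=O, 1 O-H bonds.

Reaction 1, by 3693 kJ

Reaction 1:
  Bonds broken (reactants):
    C-C: 6 × 360 = 2160
    C-H: 20 × 407 = 8140
    O=O: 13 × 510 = 6630
    Σ(broken) = 16930 kJ
  Bonds formed (products):
    C=O: 16 × 776 = 12416
    O-H: 20 × 446 = 8920
    Σ(formed) = 21336 kJ
  ΔH_1 = 16930 − 21336 = −4406 kJ
Reaction 2:
  Bonds broken (reactants):
    C-C: 1 × 360 = 360
    C-H: 3 × 407 = 1221
    C-O: 1 × 352 = 352
    C=O: 1 × 776 = 776
    O-H: 1 × 446 = 446
    O=O: 2 × 510 = 1020
    Σ(broken) = 4175 kJ
  Bonds formed (products):
    C=O: 4 × 776 = 3104
    O-H: 4 × 446 = 1784
    Σ(formed) = 4888 kJ
  ΔH_2 = 4175 − 4888 = −713 kJ
ΔH_1 − ΔH_2 = −3693 kJ, so reaction 1 has the more negative ΔH; |ΔH_1 − ΔH_2| = 3693 kJ.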